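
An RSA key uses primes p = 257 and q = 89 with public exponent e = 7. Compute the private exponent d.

φ(n) = (p−1)(q−1) = 256·88 = 22528.
Need d with 7·d ≡ 1 (mod 22528). Apply the extended Euclidean algorithm:
22528 = 3218·7 + 2
7 = 3·2 + 1
2 = 2·1 + 0
Back-substitute:
1 = 7 − 3·2
1 = −3·22528 + 9655·7
So 7·9655 ≡ 1 (mod 22528), hence d = 9655.

9655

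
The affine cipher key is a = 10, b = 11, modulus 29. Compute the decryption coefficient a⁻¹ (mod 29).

3

gcd(29, 10) by repeated division:
29 = 2×10 + 9
10 = 1×9 + 1
9 = 9×1 + 0
Since gcd(10, 29) = 1, back-substitute to write 1 as a combination:
1 = 10 − 9
1 = −29 + 3·10
So 10·3 ≡ 1 (mod 29).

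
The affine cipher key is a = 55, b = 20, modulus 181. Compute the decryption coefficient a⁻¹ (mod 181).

79

Run Euclid on (181, 55):
181 = 3·55 + 16
55 = 3·16 + 7
16 = 2·7 + 2
7 = 3·2 + 1
2 = 2·1 + 0
Since gcd(55, 181) = 1, back-substitute to write 1 as a combination:
1 = 7 − 3·2
1 = −3·16 + 7·7
1 = 7·55 − 24·16
1 = −24·181 + 79·55
So 55·79 ≡ 1 (mod 181).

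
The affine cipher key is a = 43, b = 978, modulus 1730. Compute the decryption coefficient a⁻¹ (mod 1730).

1207

Run Euclid on (1730, 43):
1730 = 40×43 + 10
43 = 4×10 + 3
10 = 3×3 + 1
3 = 3×1 + 0
The gcd is 1. Working backward:
1 = 10 − 3·3
1 = −3·43 + 13·10
1 = 13·1730 − 523·43
Hence 43⁻¹ ≡ -523 ≡ 1207 (mod 1730).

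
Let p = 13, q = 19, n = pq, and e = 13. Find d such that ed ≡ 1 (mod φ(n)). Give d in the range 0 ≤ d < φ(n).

φ(n) = (p−1)(q−1) = 12·18 = 216.
Need d with 13·d ≡ 1 (mod 216). Apply the extended Euclidean algorithm:
216 = 16*13 + 8
13 = 1*8 + 5
8 = 1*5 + 3
5 = 1*3 + 2
3 = 1*2 + 1
2 = 2*1 + 0
Back-substitute:
1 = 3 − 2
1 = −5 + 2·3
1 = 2·8 − 3·5
1 = −3·13 + 5·8
1 = 5·216 − 83·13
So 13·(-83) ≡ 1 (mod 216), hence d ≡ -83 ≡ 133 (mod 216).

133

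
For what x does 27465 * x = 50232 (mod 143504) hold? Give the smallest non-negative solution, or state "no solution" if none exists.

6648

First find gcd(27465, 143504):
143504 = 5×27465 + 6179
27465 = 4×6179 + 2749
6179 = 2×2749 + 681
2749 = 4×681 + 25
681 = 27×25 + 6
25 = 4×6 + 1
6 = 6×1 + 0
gcd = 1, so a unique solution mod 143504 exists.
Back-substitute for the Bézout coefficients:
1 = 25 − 4·6
1 = −4·681 + 109·25
1 = 109·2749 − 440·681
1 = −440·6179 + 989·2749
1 = 989·27465 − 4396·6179
1 = −4396·143504 + 22969·27465
So 27465·(22969) ≡ 1 (mod 143504), giving 27465⁻¹ ≡ 22969.
x ≡ 27465⁻¹·50232 ≡ 22969·50232 ≡ 6648 (mod 143504).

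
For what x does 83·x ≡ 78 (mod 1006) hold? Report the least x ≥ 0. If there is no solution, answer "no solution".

First find gcd(83, 1006):
1006 = 12*83 + 10
83 = 8*10 + 3
10 = 3*3 + 1
3 = 3*1 + 0
gcd = 1, so a unique solution mod 1006 exists.
Back-substitute for the Bézout coefficients:
1 = 10 − 3·3
1 = −3·83 + 25·10
1 = 25·1006 − 303·83
So 83·(-303) ≡ 1 (mod 1006), giving 83⁻¹ ≡ 703.
x ≡ 83⁻¹·78 ≡ 703·78 ≡ 510 (mod 1006).

510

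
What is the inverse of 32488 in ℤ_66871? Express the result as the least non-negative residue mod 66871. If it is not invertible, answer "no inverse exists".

Apply the Euclidean algorithm to 66871 and 32488:
66871 = 2×32488 + 1895
32488 = 17×1895 + 273
1895 = 6×273 + 257
273 = 1×257 + 16
257 = 16×16 + 1
16 = 16×1 + 0
Since gcd(32488, 66871) = 1, back-substitute to write 1 as a combination:
1 = 257 − 16·16
1 = −16·273 + 17·257
1 = 17·1895 − 118·273
1 = −118·32488 + 2023·1895
1 = 2023·66871 − 4164·32488
So 32488·(-4164) ≡ 1 (mod 66871), and -4164 ≡ 62707 (mod 66871).

62707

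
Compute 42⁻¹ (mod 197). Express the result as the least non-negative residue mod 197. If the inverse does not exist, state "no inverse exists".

61

gcd(197, 42) by repeated division:
197 = 4×42 + 29
42 = 1×29 + 13
29 = 2×13 + 3
13 = 4×3 + 1
3 = 3×1 + 0
gcd = 1, so the inverse exists. Back-substitute:
1 = 13 − 4·3
1 = −4·29 + 9·13
1 = 9·42 − 13·29
1 = −13·197 + 61·42
So 42·61 ≡ 1 (mod 197).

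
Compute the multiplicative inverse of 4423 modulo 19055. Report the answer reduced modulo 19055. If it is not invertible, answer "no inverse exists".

Apply the Euclidean algorithm to 19055 and 4423:
19055 = 4×4423 + 1363
4423 = 3×1363 + 334
1363 = 4×334 + 27
334 = 12×27 + 10
27 = 2×10 + 7
10 = 1×7 + 3
7 = 2×3 + 1
3 = 3×1 + 0
The gcd is 1. Working backward:
1 = 7 − 2·3
1 = −2·10 + 3·7
1 = 3·27 − 8·10
1 = −8·334 + 99·27
1 = 99·1363 − 404·334
1 = −404·4423 + 1311·1363
1 = 1311·19055 − 5648·4423
Hence 4423⁻¹ ≡ -5648 ≡ 13407 (mod 19055).

13407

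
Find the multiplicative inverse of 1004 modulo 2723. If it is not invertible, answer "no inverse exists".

gcd(2723, 1004) by repeated division:
2723 = 2·1004 + 715
1004 = 1·715 + 289
715 = 2·289 + 137
289 = 2·137 + 15
137 = 9·15 + 2
15 = 7·2 + 1
2 = 2·1 + 0
Since gcd(1004, 2723) = 1, back-substitute to write 1 as a combination:
1 = 15 − 7·2
1 = −7·137 + 64·15
1 = 64·289 − 135·137
1 = −135·715 + 334·289
1 = 334·1004 − 469·715
1 = −469·2723 + 1272·1004
So 1004·1272 ≡ 1 (mod 2723).

1272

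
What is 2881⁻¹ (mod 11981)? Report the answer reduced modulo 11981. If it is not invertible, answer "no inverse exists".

gcd(11981, 2881) by repeated division:
11981 = 4*2881 + 457
2881 = 6*457 + 139
457 = 3*139 + 40
139 = 3*40 + 19
40 = 2*19 + 2
19 = 9*2 + 1
2 = 2*1 + 0
Since gcd(2881, 11981) = 1, back-substitute to write 1 as a combination:
1 = 19 − 9·2
1 = −9·40 + 19·19
1 = 19·139 − 66·40
1 = −66·457 + 217·139
1 = 217·2881 − 1368·457
1 = −1368·11981 + 5689·2881
So 2881·5689 ≡ 1 (mod 11981).

5689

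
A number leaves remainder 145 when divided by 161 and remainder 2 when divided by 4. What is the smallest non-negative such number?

Write x = 145 + 161·k. Then 161·k ≡ 2 − 145 ≡ 1 (mod 4).
Need 161⁻¹ mod 4. Extended Euclid on (4, 1):
4 = 4×1 + 0
161⁻¹ ≡ 1 (mod 4), so k ≡ 1·1 ≡ 1 (mod 4).
x = 145 + 161·1 = 306.

306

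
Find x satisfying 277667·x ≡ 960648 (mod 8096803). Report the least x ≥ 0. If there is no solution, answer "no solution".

First find gcd(277667, 8096803):
8096803 = 29×277667 + 44460
277667 = 6×44460 + 10907
44460 = 4×10907 + 832
10907 = 13×832 + 91
832 = 9×91 + 13
91 = 7×13 + 0
gcd = 13 and 13 | 960648, so solutions exist. Divide through by 13: 21359x ≡ 73896 (mod 622831).
Now find 21359⁻¹ mod 622831:
622831 = 29·21359 + 3420
21359 = 6·3420 + 839
3420 = 4·839 + 64
839 = 13·64 + 7
64 = 9·7 + 1
7 = 7·1 + 0
Back-substitute:
1 = 64 − 9·7
1 = −9·839 + 118·64
1 = 118·3420 − 481·839
1 = −481·21359 + 3004·3420
1 = 3004·622831 − 87597·21359
So 21359·(-87597) ≡ 1 (mod 622831), i.e. 21359⁻¹ ≡ 535234.
Then x ≡ 535234·73896 ≡ 14671 (mod 622831); the smallest non-negative solution is x = 14671.

14671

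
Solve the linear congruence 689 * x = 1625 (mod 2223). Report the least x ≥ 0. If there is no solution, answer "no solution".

First find gcd(689, 2223):
2223 = 3·689 + 156
689 = 4·156 + 65
156 = 2·65 + 26
65 = 2·26 + 13
26 = 2·13 + 0
gcd = 13 and 13 | 1625, so solutions exist. Divide through by 13: 53x ≡ 125 (mod 171).
Now find 53⁻¹ mod 171:
171 = 3·53 + 12
53 = 4·12 + 5
12 = 2·5 + 2
5 = 2·2 + 1
2 = 2·1 + 0
Back-substitute:
1 = 5 − 2·2
1 = −2·12 + 5·5
1 = 5·53 − 22·12
1 = −22·171 + 71·53
So 53⁻¹ ≡ 71 (mod 171).
Then x ≡ 71·125 ≡ 154 (mod 171); the smallest non-negative solution is x = 154.

154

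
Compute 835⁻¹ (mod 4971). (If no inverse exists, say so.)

2167

Extended Euclidean algorithm:
4971 = 5×835 + 796
835 = 1×796 + 39
796 = 20×39 + 16
39 = 2×16 + 7
16 = 2×7 + 2
7 = 3×2 + 1
2 = 2×1 + 0
The gcd is 1. Working backward:
1 = 7 − 3·2
1 = −3·16 + 7·7
1 = 7·39 − 17·16
1 = −17·796 + 347·39
1 = 347·835 − 364·796
1 = −364·4971 + 2167·835
So 835·2167 ≡ 1 (mod 4971).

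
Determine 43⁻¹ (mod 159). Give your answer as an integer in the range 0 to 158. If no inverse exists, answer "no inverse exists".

gcd(159, 43) by repeated division:
159 = 3×43 + 30
43 = 1×30 + 13
30 = 2×13 + 4
13 = 3×4 + 1
4 = 4×1 + 0
Since gcd(43, 159) = 1, back-substitute to write 1 as a combination:
1 = 13 − 3·4
1 = −3·30 + 7·13
1 = 7·43 − 10·30
1 = −10·159 + 37·43
So 43·37 ≡ 1 (mod 159).

37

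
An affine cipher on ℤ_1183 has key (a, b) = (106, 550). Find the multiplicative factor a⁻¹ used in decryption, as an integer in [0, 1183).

904

gcd(1183, 106) by repeated division:
1183 = 11×106 + 17
106 = 6×17 + 4
17 = 4×4 + 1
4 = 4×1 + 0
gcd = 1, so the inverse exists. Back-substitute:
1 = 17 − 4·4
1 = −4·106 + 25·17
1 = 25·1183 − 279·106
Thus 106·(-279) ≡ 1 (mod 1183); reducing, -279 mod 1183 = 904.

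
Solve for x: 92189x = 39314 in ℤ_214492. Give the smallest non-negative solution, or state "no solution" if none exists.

111866

First find gcd(92189, 214492):
214492 = 2*92189 + 30114
92189 = 3*30114 + 1847
30114 = 16*1847 + 562
1847 = 3*562 + 161
562 = 3*161 + 79
161 = 2*79 + 3
79 = 26*3 + 1
3 = 3*1 + 0
gcd = 1, so a unique solution mod 214492 exists.
Back-substitute for the Bézout coefficients:
1 = 79 − 26·3
1 = −26·161 + 53·79
1 = 53·562 − 185·161
1 = −185·1847 + 608·562
1 = 608·30114 − 9913·1847
1 = −9913·92189 + 30347·30114
1 = 30347·214492 − 70607·92189
So 92189·(-70607) ≡ 1 (mod 214492), giving 92189⁻¹ ≡ 143885.
x ≡ 92189⁻¹·39314 ≡ 143885·39314 ≡ 111866 (mod 214492).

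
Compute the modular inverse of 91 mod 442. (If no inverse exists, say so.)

Compute gcd(91, 442):
442 = 4·91 + 78
91 = 1·78 + 13
78 = 6·13 + 0
gcd(91, 442) = 13 ≠ 1, so 91 has no multiplicative inverse modulo 442.

no inverse exists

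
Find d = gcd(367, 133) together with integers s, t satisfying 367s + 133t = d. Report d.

Euclidean algorithm:
367 = 2*133 + 101
133 = 1*101 + 32
101 = 3*32 + 5
32 = 6*5 + 2
5 = 2*2 + 1
2 = 2*1 + 0
gcd(367, 133) = 1.
Back-substituting:
1 = 5 − 2·2
1 = −2·32 + 13·5
1 = 13·101 − 41·32
1 = −41·133 + 54·101
1 = 54·367 − 149·133
So 1 = (54)·367 + (-149)·133.

1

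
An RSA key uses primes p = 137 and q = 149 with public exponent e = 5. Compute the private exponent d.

12077

φ(n) = (p−1)(q−1) = 136·148 = 20128.
Need d with 5·d ≡ 1 (mod 20128). Apply the extended Euclidean algorithm:
20128 = 4025*5 + 3
5 = 1*3 + 2
3 = 1*2 + 1
2 = 2*1 + 0
Back-substitute:
1 = 3 − 2
1 = −5 + 2·3
1 = 2·20128 − 8051·5
So 5·(-8051) ≡ 1 (mod 20128), hence d ≡ -8051 ≡ 12077 (mod 20128).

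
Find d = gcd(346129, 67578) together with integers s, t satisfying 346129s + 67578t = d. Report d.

7

Repeated division:
346129 = 5*67578 + 8239
67578 = 8*8239 + 1666
8239 = 4*1666 + 1575
1666 = 1*1575 + 91
1575 = 17*91 + 28
91 = 3*28 + 7
28 = 4*7 + 0
gcd(346129, 67578) = 7.
Express as a combination:
7 = 91 − 3·28
7 = −3·1575 + 52·91
7 = 52·1666 − 55·1575
7 = −55·8239 + 272·1666
7 = 272·67578 − 2231·8239
7 = −2231·346129 + 11427·67578
So 7 = (-2231)·346129 + (11427)·67578.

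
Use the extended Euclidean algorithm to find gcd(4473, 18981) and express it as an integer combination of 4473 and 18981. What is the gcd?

Euclidean algorithm:
18981 = 4*4473 + 1089
4473 = 4*1089 + 117
1089 = 9*117 + 36
117 = 3*36 + 9
36 = 4*9 + 0
gcd(4473, 18981) = 9.
Express as a combination:
9 = 117 − 3·36
9 = −3·1089 + 28·117
9 = 28·4473 − 115·1089
9 = −115·18981 + 488·4473
So 9 = (-115)·18981 + (488)·4473.

9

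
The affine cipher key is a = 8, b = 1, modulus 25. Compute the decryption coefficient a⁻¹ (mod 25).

Run Euclid on (25, 8):
25 = 3·8 + 1
8 = 8·1 + 0
gcd = 1, so the inverse exists. Back-substitute:
1 = 25 − 3·8
So 8·(-3) ≡ 1 (mod 25), and -3 ≡ 22 (mod 25).

22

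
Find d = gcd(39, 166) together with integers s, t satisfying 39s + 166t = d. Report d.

1

Repeated division:
166 = 4×39 + 10
39 = 3×10 + 9
10 = 1×9 + 1
9 = 9×1 + 0
gcd(39, 166) = 1.
Working backward:
1 = 10 − 9
1 = −39 + 4·10
1 = 4·166 − 17·39
So 1 = (4)·166 + (-17)·39.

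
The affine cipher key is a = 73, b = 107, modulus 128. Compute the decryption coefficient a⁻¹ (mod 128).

Apply the Euclidean algorithm to 128 and 73:
128 = 1×73 + 55
73 = 1×55 + 18
55 = 3×18 + 1
18 = 18×1 + 0
Since gcd(73, 128) = 1, back-substitute to write 1 as a combination:
1 = 55 − 3·18
1 = −3·73 + 4·55
1 = 4·128 − 7·73
Hence 73⁻¹ ≡ -7 ≡ 121 (mod 128).

121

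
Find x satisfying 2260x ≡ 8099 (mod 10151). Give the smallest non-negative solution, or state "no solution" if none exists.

9665

First find gcd(2260, 10151):
10151 = 4*2260 + 1111
2260 = 2*1111 + 38
1111 = 29*38 + 9
38 = 4*9 + 2
9 = 4*2 + 1
2 = 2*1 + 0
gcd = 1, so a unique solution mod 10151 exists.
Back-substitute for the Bézout coefficients:
1 = 9 − 4·2
1 = −4·38 + 17·9
1 = 17·1111 − 497·38
1 = −497·2260 + 1011·1111
1 = 1011·10151 − 4541·2260
So 2260·(-4541) ≡ 1 (mod 10151), giving 2260⁻¹ ≡ 5610.
x ≡ 2260⁻¹·8099 ≡ 5610·8099 ≡ 9665 (mod 10151).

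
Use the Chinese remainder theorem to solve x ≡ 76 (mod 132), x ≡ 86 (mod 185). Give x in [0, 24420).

15256

Write x = 76 + 132·k. Then 132·k ≡ 86 − 76 ≡ 10 (mod 185).
Need 132⁻¹ mod 185. Extended Euclid on (185, 132):
185 = 1·132 + 53
132 = 2·53 + 26
53 = 2·26 + 1
26 = 26·1 + 0
Back-substitute:
1 = 53 − 2·26
1 = −2·132 + 5·53
1 = 5·185 − 7·132
132⁻¹ ≡ 178 (mod 185), so k ≡ 178·10 ≡ 115 (mod 185).
x = 76 + 132·115 = 15256.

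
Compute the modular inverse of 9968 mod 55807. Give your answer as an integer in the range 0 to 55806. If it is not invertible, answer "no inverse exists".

1618

Extended Euclidean algorithm:
55807 = 5·9968 + 5967
9968 = 1·5967 + 4001
5967 = 1·4001 + 1966
4001 = 2·1966 + 69
1966 = 28·69 + 34
69 = 2·34 + 1
34 = 34·1 + 0
Since gcd(9968, 55807) = 1, back-substitute to write 1 as a combination:
1 = 69 − 2·34
1 = −2·1966 + 57·69
1 = 57·4001 − 116·1966
1 = −116·5967 + 173·4001
1 = 173·9968 − 289·5967
1 = −289·55807 + 1618·9968
So 9968·1618 ≡ 1 (mod 55807).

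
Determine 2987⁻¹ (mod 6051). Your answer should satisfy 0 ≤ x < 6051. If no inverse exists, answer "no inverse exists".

1886

Apply the Euclidean algorithm to 6051 and 2987:
6051 = 2×2987 + 77
2987 = 38×77 + 61
77 = 1×61 + 16
61 = 3×16 + 13
16 = 1×13 + 3
13 = 4×3 + 1
3 = 3×1 + 0
The gcd is 1. Working backward:
1 = 13 − 4·3
1 = −4·16 + 5·13
1 = 5·61 − 19·16
1 = −19·77 + 24·61
1 = 24·2987 − 931·77
1 = −931·6051 + 1886·2987
So 2987·1886 ≡ 1 (mod 6051).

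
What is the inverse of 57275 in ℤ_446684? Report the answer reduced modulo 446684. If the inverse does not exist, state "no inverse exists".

247507

Extended Euclidean algorithm:
446684 = 7×57275 + 45759
57275 = 1×45759 + 11516
45759 = 3×11516 + 11211
11516 = 1×11211 + 305
11211 = 36×305 + 231
305 = 1×231 + 74
231 = 3×74 + 9
74 = 8×9 + 2
9 = 4×2 + 1
2 = 2×1 + 0
Since gcd(57275, 446684) = 1, back-substitute to write 1 as a combination:
1 = 9 − 4·2
1 = −4·74 + 33·9
1 = 33·231 − 103·74
1 = −103·305 + 136·231
1 = 136·11211 − 4999·305
1 = −4999·11516 + 5135·11211
1 = 5135·45759 − 20404·11516
1 = −20404·57275 + 25539·45759
1 = 25539·446684 − 199177·57275
So 57275·(-199177) ≡ 1 (mod 446684), and -199177 ≡ 247507 (mod 446684).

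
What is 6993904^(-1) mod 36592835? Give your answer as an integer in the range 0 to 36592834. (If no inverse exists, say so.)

Apply the Euclidean algorithm to 36592835 and 6993904:
36592835 = 5*6993904 + 1623315
6993904 = 4*1623315 + 500644
1623315 = 3*500644 + 121383
500644 = 4*121383 + 15112
121383 = 8*15112 + 487
15112 = 31*487 + 15
487 = 32*15 + 7
15 = 2*7 + 1
7 = 7*1 + 0
Since gcd(6993904, 36592835) = 1, back-substitute to write 1 as a combination:
1 = 15 − 2·7
1 = −2·487 + 65·15
1 = 65·15112 − 2017·487
1 = −2017·121383 + 16201·15112
1 = 16201·500644 − 66821·121383
1 = −66821·1623315 + 216664·500644
1 = 216664·6993904 − 933477·1623315
1 = −933477·36592835 + 4884049·6993904
So 6993904·4884049 ≡ 1 (mod 36592835).

4884049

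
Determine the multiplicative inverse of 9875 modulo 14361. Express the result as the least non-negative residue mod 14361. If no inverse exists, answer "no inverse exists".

Apply the Euclidean algorithm to 14361 and 9875:
14361 = 1*9875 + 4486
9875 = 2*4486 + 903
4486 = 4*903 + 874
903 = 1*874 + 29
874 = 30*29 + 4
29 = 7*4 + 1
4 = 4*1 + 0
Since gcd(9875, 14361) = 1, back-substitute to write 1 as a combination:
1 = 29 − 7·4
1 = −7·874 + 211·29
1 = 211·903 − 218·874
1 = −218·4486 + 1083·903
1 = 1083·9875 − 2384·4486
1 = −2384·14361 + 3467·9875
So 9875·3467 ≡ 1 (mod 14361).

3467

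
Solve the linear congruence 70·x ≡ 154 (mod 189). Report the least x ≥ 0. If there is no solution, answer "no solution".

First find gcd(70, 189):
189 = 2*70 + 49
70 = 1*49 + 21
49 = 2*21 + 7
21 = 3*7 + 0
gcd = 7 and 7 | 154, so solutions exist. Divide through by 7: 10x ≡ 22 (mod 27).
Now find 10⁻¹ mod 27:
27 = 2×10 + 7
10 = 1×7 + 3
7 = 2×3 + 1
3 = 3×1 + 0
Back-substitute:
1 = 7 − 2·3
1 = −2·10 + 3·7
1 = 3·27 − 8·10
So 10·(-8) ≡ 1 (mod 27), i.e. 10⁻¹ ≡ 19.
Then x ≡ 19·22 ≡ 13 (mod 27); the smallest non-negative solution is x = 13.

13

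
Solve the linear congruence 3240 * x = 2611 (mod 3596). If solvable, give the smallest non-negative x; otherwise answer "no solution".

no solution

gcd(3240, 3596):
3596 = 1·3240 + 356
3240 = 9·356 + 36
356 = 9·36 + 32
36 = 1·32 + 4
32 = 8·4 + 0
gcd = 4, but 4 ∤ 2611, so the congruence has no solution.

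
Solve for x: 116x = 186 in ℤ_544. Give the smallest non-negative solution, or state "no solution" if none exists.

no solution

gcd(116, 544):
544 = 4*116 + 80
116 = 1*80 + 36
80 = 2*36 + 8
36 = 4*8 + 4
8 = 2*4 + 0
gcd = 4, but 4 ∤ 186, so the congruence has no solution.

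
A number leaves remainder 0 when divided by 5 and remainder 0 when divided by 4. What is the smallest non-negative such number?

0

Write x = 0 + 5·k. Then 5·k ≡ 0 − 0 ≡ 0 (mod 4).
Need 5⁻¹ mod 4. Extended Euclid on (4, 1):
4 = 4×1 + 0
5⁻¹ ≡ 1 (mod 4), so k ≡ 1·0 ≡ 0 (mod 4).
x = 0 + 5·0 = 0.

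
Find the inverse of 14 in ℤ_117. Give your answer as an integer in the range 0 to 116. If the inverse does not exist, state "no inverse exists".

92

Apply the Euclidean algorithm to 117 and 14:
117 = 8·14 + 5
14 = 2·5 + 4
5 = 1·4 + 1
4 = 4·1 + 0
gcd = 1, so the inverse exists. Back-substitute:
1 = 5 − 4
1 = −14 + 3·5
1 = 3·117 − 25·14
Hence 14⁻¹ ≡ -25 ≡ 92 (mod 117).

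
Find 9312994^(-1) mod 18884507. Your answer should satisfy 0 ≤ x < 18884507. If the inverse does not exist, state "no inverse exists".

10777038

gcd(18884507, 9312994) by repeated division:
18884507 = 2×9312994 + 258519
9312994 = 36×258519 + 6310
258519 = 40×6310 + 6119
6310 = 1×6119 + 191
6119 = 32×191 + 7
191 = 27×7 + 2
7 = 3×2 + 1
2 = 2×1 + 0
The gcd is 1. Working backward:
1 = 7 − 3·2
1 = −3·191 + 82·7
1 = 82·6119 − 2627·191
1 = −2627·6310 + 2709·6119
1 = 2709·258519 − 110987·6310
1 = −110987·9312994 + 3998241·258519
1 = 3998241·18884507 − 8107469·9312994
Hence 9312994⁻¹ ≡ -8107469 ≡ 10777038 (mod 18884507).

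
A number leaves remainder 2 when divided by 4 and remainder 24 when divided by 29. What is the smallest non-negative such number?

Write x = 2 + 4·k. Then 4·k ≡ 24 − 2 ≡ 22 (mod 29).
Need 4⁻¹ mod 29. Extended Euclid on (29, 4):
29 = 7*4 + 1
4 = 4*1 + 0
Back-substitute:
1 = 29 − 7·4
4⁻¹ ≡ 22 (mod 29), so k ≡ 22·22 ≡ 20 (mod 29).
x = 2 + 4·20 = 82.

82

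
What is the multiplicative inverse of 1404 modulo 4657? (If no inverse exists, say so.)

Extended Euclidean algorithm:
4657 = 3×1404 + 445
1404 = 3×445 + 69
445 = 6×69 + 31
69 = 2×31 + 7
31 = 4×7 + 3
7 = 2×3 + 1
3 = 3×1 + 0
Since gcd(1404, 4657) = 1, back-substitute to write 1 as a combination:
1 = 7 − 2·3
1 = −2·31 + 9·7
1 = 9·69 − 20·31
1 = −20·445 + 129·69
1 = 129·1404 − 407·445
1 = −407·4657 + 1350·1404
So 1404·1350 ≡ 1 (mod 4657).

1350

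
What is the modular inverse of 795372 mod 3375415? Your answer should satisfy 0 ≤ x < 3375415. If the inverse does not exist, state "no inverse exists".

3214918

Extended Euclidean algorithm:
3375415 = 4*795372 + 193927
795372 = 4*193927 + 19664
193927 = 9*19664 + 16951
19664 = 1*16951 + 2713
16951 = 6*2713 + 673
2713 = 4*673 + 21
673 = 32*21 + 1
21 = 21*1 + 0
Since gcd(795372, 3375415) = 1, back-substitute to write 1 as a combination:
1 = 673 − 32·21
1 = −32·2713 + 129·673
1 = 129·16951 − 806·2713
1 = −806·19664 + 935·16951
1 = 935·193927 − 9221·19664
1 = −9221·795372 + 37819·193927
1 = 37819·3375415 − 160497·795372
So 795372·(-160497) ≡ 1 (mod 3375415), and -160497 ≡ 3214918 (mod 3375415).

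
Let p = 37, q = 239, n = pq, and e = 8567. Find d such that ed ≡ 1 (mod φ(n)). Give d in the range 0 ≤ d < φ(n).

φ(n) = (p−1)(q−1) = 36·238 = 8568.
Need d with 8567·d ≡ 1 (mod 8568). Apply the extended Euclidean algorithm:
8568 = 1*8567 + 1
8567 = 8567*1 + 0
Back-substitute:
1 = 8568 − 8567
So 8567·(-1) ≡ 1 (mod 8568), hence d ≡ -1 ≡ 8567 (mod 8568).

8567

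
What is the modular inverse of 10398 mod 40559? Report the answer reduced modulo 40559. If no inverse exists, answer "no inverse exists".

gcd(40559, 10398) by repeated division:
40559 = 3·10398 + 9365
10398 = 1·9365 + 1033
9365 = 9·1033 + 68
1033 = 15·68 + 13
68 = 5·13 + 3
13 = 4·3 + 1
3 = 3·1 + 0
gcd = 1, so the inverse exists. Back-substitute:
1 = 13 − 4·3
1 = −4·68 + 21·13
1 = 21·1033 − 319·68
1 = −319·9365 + 2892·1033
1 = 2892·10398 − 3211·9365
1 = −3211·40559 + 12525·10398
So 10398·12525 ≡ 1 (mod 40559).

12525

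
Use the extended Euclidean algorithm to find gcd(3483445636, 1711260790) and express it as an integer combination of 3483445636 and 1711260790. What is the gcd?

2

Euclidean algorithm:
3483445636 = 2×1711260790 + 60924056
1711260790 = 28×60924056 + 5387222
60924056 = 11×5387222 + 1664614
5387222 = 3×1664614 + 393380
1664614 = 4×393380 + 91094
393380 = 4×91094 + 29004
91094 = 3×29004 + 4082
29004 = 7×4082 + 430
4082 = 9×430 + 212
430 = 2×212 + 6
212 = 35×6 + 2
6 = 3×2 + 0
gcd(3483445636, 1711260790) = 2.
Working backward:
2 = 212 − 35·6
2 = −35·430 + 71·212
2 = 71·4082 − 674·430
2 = −674·29004 + 4789·4082
2 = 4789·91094 − 15041·29004
2 = −15041·393380 + 64953·91094
2 = 64953·1664614 − 274853·393380
2 = −274853·5387222 + 889512·1664614
2 = 889512·60924056 − 10059485·5387222
2 = −10059485·1711260790 + 282555092·60924056
2 = 282555092·3483445636 − 575169669·1711260790
So 2 = (282555092)·3483445636 + (-575169669)·1711260790.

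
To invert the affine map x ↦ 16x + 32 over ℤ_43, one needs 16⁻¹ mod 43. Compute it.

35

Apply the Euclidean algorithm to 43 and 16:
43 = 2×16 + 11
16 = 1×11 + 5
11 = 2×5 + 1
5 = 5×1 + 0
gcd = 1, so the inverse exists. Back-substitute:
1 = 11 − 2·5
1 = −2·16 + 3·11
1 = 3·43 − 8·16
So 16·(-8) ≡ 1 (mod 43), and -8 ≡ 35 (mod 43).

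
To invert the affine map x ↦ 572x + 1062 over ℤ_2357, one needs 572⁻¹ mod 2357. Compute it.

1298

Extended Euclidean algorithm:
2357 = 4·572 + 69
572 = 8·69 + 20
69 = 3·20 + 9
20 = 2·9 + 2
9 = 4·2 + 1
2 = 2·1 + 0
gcd = 1, so the inverse exists. Back-substitute:
1 = 9 − 4·2
1 = −4·20 + 9·9
1 = 9·69 − 31·20
1 = −31·572 + 257·69
1 = 257·2357 − 1059·572
Hence 572⁻¹ ≡ -1059 ≡ 1298 (mod 2357).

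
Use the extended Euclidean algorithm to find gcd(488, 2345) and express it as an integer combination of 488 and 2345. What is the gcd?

Apply Euclid's algorithm to 2345 and 488:
2345 = 4·488 + 393
488 = 1·393 + 95
393 = 4·95 + 13
95 = 7·13 + 4
13 = 3·4 + 1
4 = 4·1 + 0
gcd(488, 2345) = 1.
Working backward:
1 = 13 − 3·4
1 = −3·95 + 22·13
1 = 22·393 − 91·95
1 = −91·488 + 113·393
1 = 113·2345 − 543·488
So 1 = (113)·2345 + (-543)·488.

1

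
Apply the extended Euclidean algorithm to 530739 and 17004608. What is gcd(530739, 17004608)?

Euclidean algorithm:
17004608 = 32*530739 + 20960
530739 = 25*20960 + 6739
20960 = 3*6739 + 743
6739 = 9*743 + 52
743 = 14*52 + 15
52 = 3*15 + 7
15 = 2*7 + 1
7 = 7*1 + 0
gcd(530739, 17004608) = 1.
Back-substituting:
1 = 15 − 2·7
1 = −2·52 + 7·15
1 = 7·743 − 100·52
1 = −100·6739 + 907·743
1 = 907·20960 − 2821·6739
1 = −2821·530739 + 71432·20960
1 = 71432·17004608 − 2288645·530739
So 1 = (71432)·17004608 + (-2288645)·530739.

1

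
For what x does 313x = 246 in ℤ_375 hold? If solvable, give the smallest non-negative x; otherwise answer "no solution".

117

First find gcd(313, 375):
375 = 1×313 + 62
313 = 5×62 + 3
62 = 20×3 + 2
3 = 1×2 + 1
2 = 2×1 + 0
gcd = 1, so a unique solution mod 375 exists.
Back-substitute for the Bézout coefficients:
1 = 3 − 2
1 = −62 + 21·3
1 = 21·313 − 106·62
1 = −106·375 + 127·313
So 313·(127) ≡ 1 (mod 375), giving 313⁻¹ ≡ 127.
x ≡ 313⁻¹·246 ≡ 127·246 ≡ 117 (mod 375).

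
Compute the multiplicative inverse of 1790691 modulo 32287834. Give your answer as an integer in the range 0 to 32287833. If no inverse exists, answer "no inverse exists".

7860965

Extended Euclidean algorithm:
32287834 = 18×1790691 + 55396
1790691 = 32×55396 + 18019
55396 = 3×18019 + 1339
18019 = 13×1339 + 612
1339 = 2×612 + 115
612 = 5×115 + 37
115 = 3×37 + 4
37 = 9×4 + 1
4 = 4×1 + 0
Since gcd(1790691, 32287834) = 1, back-substitute to write 1 as a combination:
1 = 37 − 9·4
1 = −9·115 + 28·37
1 = 28·612 − 149·115
1 = −149·1339 + 326·612
1 = 326·18019 − 4387·1339
1 = −4387·55396 + 13487·18019
1 = 13487·1790691 − 435971·55396
1 = −435971·32287834 + 7860965·1790691
So 1790691·7860965 ≡ 1 (mod 32287834).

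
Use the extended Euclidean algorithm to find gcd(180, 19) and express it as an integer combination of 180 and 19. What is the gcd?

Repeated division:
180 = 9*19 + 9
19 = 2*9 + 1
9 = 9*1 + 0
gcd(180, 19) = 1.
Working backward:
1 = 19 − 2·9
1 = −2·180 + 19·19
So 1 = (-2)·180 + (19)·19.

1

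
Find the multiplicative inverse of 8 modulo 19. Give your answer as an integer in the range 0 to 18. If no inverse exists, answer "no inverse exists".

12

Apply the Euclidean algorithm to 19 and 8:
19 = 2·8 + 3
8 = 2·3 + 2
3 = 1·2 + 1
2 = 2·1 + 0
gcd = 1, so the inverse exists. Back-substitute:
1 = 3 − 2
1 = −8 + 3·3
1 = 3·19 − 7·8
Hence 8⁻¹ ≡ -7 ≡ 12 (mod 19).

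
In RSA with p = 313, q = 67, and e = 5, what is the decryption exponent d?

φ(n) = (p−1)(q−1) = 312·66 = 20592.
Need d with 5·d ≡ 1 (mod 20592). Apply the extended Euclidean algorithm:
20592 = 4118*5 + 2
5 = 2*2 + 1
2 = 2*1 + 0
Back-substitute:
1 = 5 − 2·2
1 = −2·20592 + 8237·5
So 5·8237 ≡ 1 (mod 20592), hence d = 8237.

8237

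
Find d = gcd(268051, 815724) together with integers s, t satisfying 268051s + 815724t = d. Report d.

Apply Euclid's algorithm to 815724 and 268051:
815724 = 3·268051 + 11571
268051 = 23·11571 + 1918
11571 = 6·1918 + 63
1918 = 30·63 + 28
63 = 2·28 + 7
28 = 4·7 + 0
gcd(268051, 815724) = 7.
Working backward:
7 = 63 − 2·28
7 = −2·1918 + 61·63
7 = 61·11571 − 368·1918
7 = −368·268051 + 8525·11571
7 = 8525·815724 − 25943·268051
So 7 = (8525)·815724 + (-25943)·268051.

7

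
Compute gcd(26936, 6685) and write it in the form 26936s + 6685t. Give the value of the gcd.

7

Repeated division:
26936 = 4·6685 + 196
6685 = 34·196 + 21
196 = 9·21 + 7
21 = 3·7 + 0
gcd(26936, 6685) = 7.
Back-substituting:
7 = 196 − 9·21
7 = −9·6685 + 307·196
7 = 307·26936 − 1237·6685
So 7 = (307)·26936 + (-1237)·6685.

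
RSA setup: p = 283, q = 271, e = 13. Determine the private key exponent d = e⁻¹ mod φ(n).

5857

φ(n) = (p−1)(q−1) = 282·270 = 76140.
Need d with 13·d ≡ 1 (mod 76140). Apply the extended Euclidean algorithm:
76140 = 5856×13 + 12
13 = 1×12 + 1
12 = 12×1 + 0
Back-substitute:
1 = 13 − 12
1 = −76140 + 5857·13
So 13·5857 ≡ 1 (mod 76140), hence d = 5857.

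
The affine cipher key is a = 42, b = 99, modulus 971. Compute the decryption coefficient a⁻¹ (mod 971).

578

gcd(971, 42) by repeated division:
971 = 23×42 + 5
42 = 8×5 + 2
5 = 2×2 + 1
2 = 2×1 + 0
gcd = 1, so the inverse exists. Back-substitute:
1 = 5 − 2·2
1 = −2·42 + 17·5
1 = 17·971 − 393·42
Thus 42·(-393) ≡ 1 (mod 971); reducing, -393 mod 971 = 578.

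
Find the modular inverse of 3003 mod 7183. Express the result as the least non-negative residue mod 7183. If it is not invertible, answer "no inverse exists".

no inverse exists

Compute gcd(3003, 7183):
7183 = 2*3003 + 1177
3003 = 2*1177 + 649
1177 = 1*649 + 528
649 = 1*528 + 121
528 = 4*121 + 44
121 = 2*44 + 33
44 = 1*33 + 11
33 = 3*11 + 0
gcd(3003, 7183) = 11 ≠ 1, so 3003 has no multiplicative inverse modulo 7183.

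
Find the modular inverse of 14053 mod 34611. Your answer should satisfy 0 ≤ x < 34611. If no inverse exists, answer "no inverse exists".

Extended Euclidean algorithm:
34611 = 2*14053 + 6505
14053 = 2*6505 + 1043
6505 = 6*1043 + 247
1043 = 4*247 + 55
247 = 4*55 + 27
55 = 2*27 + 1
27 = 27*1 + 0
gcd = 1, so the inverse exists. Back-substitute:
1 = 55 − 2·27
1 = −2·247 + 9·55
1 = 9·1043 − 38·247
1 = −38·6505 + 237·1043
1 = 237·14053 − 512·6505
1 = −512·34611 + 1261·14053
So 14053·1261 ≡ 1 (mod 34611).

1261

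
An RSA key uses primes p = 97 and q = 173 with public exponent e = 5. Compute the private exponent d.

6605

φ(n) = (p−1)(q−1) = 96·172 = 16512.
Need d with 5·d ≡ 1 (mod 16512). Apply the extended Euclidean algorithm:
16512 = 3302·5 + 2
5 = 2·2 + 1
2 = 2·1 + 0
Back-substitute:
1 = 5 − 2·2
1 = −2·16512 + 6605·5
So 5·6605 ≡ 1 (mod 16512), hence d = 6605.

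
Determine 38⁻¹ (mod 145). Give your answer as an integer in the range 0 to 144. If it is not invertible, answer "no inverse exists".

42

Apply the Euclidean algorithm to 145 and 38:
145 = 3×38 + 31
38 = 1×31 + 7
31 = 4×7 + 3
7 = 2×3 + 1
3 = 3×1 + 0
gcd = 1, so the inverse exists. Back-substitute:
1 = 7 − 2·3
1 = −2·31 + 9·7
1 = 9·38 − 11·31
1 = −11·145 + 42·38
So 38·42 ≡ 1 (mod 145).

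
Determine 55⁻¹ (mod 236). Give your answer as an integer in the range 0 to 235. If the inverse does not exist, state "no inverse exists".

Apply the Euclidean algorithm to 236 and 55:
236 = 4*55 + 16
55 = 3*16 + 7
16 = 2*7 + 2
7 = 3*2 + 1
2 = 2*1 + 0
The gcd is 1. Working backward:
1 = 7 − 3·2
1 = −3·16 + 7·7
1 = 7·55 − 24·16
1 = −24·236 + 103·55
So 55·103 ≡ 1 (mod 236).

103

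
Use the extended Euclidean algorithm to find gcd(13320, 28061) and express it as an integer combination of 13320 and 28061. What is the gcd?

1

Euclidean algorithm:
28061 = 2×13320 + 1421
13320 = 9×1421 + 531
1421 = 2×531 + 359
531 = 1×359 + 172
359 = 2×172 + 15
172 = 11×15 + 7
15 = 2×7 + 1
7 = 7×1 + 0
gcd(13320, 28061) = 1.
Back-substituting:
1 = 15 − 2·7
1 = −2·172 + 23·15
1 = 23·359 − 48·172
1 = −48·531 + 71·359
1 = 71·1421 − 190·531
1 = −190·13320 + 1781·1421
1 = 1781·28061 − 3752·13320
So 1 = (1781)·28061 + (-3752)·13320.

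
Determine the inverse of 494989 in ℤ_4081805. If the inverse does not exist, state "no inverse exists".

Apply the Euclidean algorithm to 4081805 and 494989:
4081805 = 8×494989 + 121893
494989 = 4×121893 + 7417
121893 = 16×7417 + 3221
7417 = 2×3221 + 975
3221 = 3×975 + 296
975 = 3×296 + 87
296 = 3×87 + 35
87 = 2×35 + 17
35 = 2×17 + 1
17 = 17×1 + 0
The gcd is 1. Working backward:
1 = 35 − 2·17
1 = −2·87 + 5·35
1 = 5·296 − 17·87
1 = −17·975 + 56·296
1 = 56·3221 − 185·975
1 = −185·7417 + 426·3221
1 = 426·121893 − 7001·7417
1 = −7001·494989 + 28430·121893
1 = 28430·4081805 − 234441·494989
So 494989·(-234441) ≡ 1 (mod 4081805), and -234441 ≡ 3847364 (mod 4081805).

3847364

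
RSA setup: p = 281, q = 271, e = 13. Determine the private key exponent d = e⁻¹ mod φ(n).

φ(n) = (p−1)(q−1) = 280·270 = 75600.
Need d with 13·d ≡ 1 (mod 75600). Apply the extended Euclidean algorithm:
75600 = 5815*13 + 5
13 = 2*5 + 3
5 = 1*3 + 2
3 = 1*2 + 1
2 = 2*1 + 0
Back-substitute:
1 = 3 − 2
1 = −5 + 2·3
1 = 2·13 − 5·5
1 = −5·75600 + 29077·13
So 13·29077 ≡ 1 (mod 75600), hence d = 29077.

29077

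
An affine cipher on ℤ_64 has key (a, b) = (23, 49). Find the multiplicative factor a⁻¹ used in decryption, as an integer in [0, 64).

39

Apply the Euclidean algorithm to 64 and 23:
64 = 2*23 + 18
23 = 1*18 + 5
18 = 3*5 + 3
5 = 1*3 + 2
3 = 1*2 + 1
2 = 2*1 + 0
gcd = 1, so the inverse exists. Back-substitute:
1 = 3 − 2
1 = −5 + 2·3
1 = 2·18 − 7·5
1 = −7·23 + 9·18
1 = 9·64 − 25·23
Hence 23⁻¹ ≡ -25 ≡ 39 (mod 64).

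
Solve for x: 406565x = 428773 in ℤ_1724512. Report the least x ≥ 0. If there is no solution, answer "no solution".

First find gcd(406565, 1724512):
1724512 = 4×406565 + 98252
406565 = 4×98252 + 13557
98252 = 7×13557 + 3353
13557 = 4×3353 + 145
3353 = 23×145 + 18
145 = 8×18 + 1
18 = 18×1 + 0
gcd = 1, so a unique solution mod 1724512 exists.
Back-substitute for the Bézout coefficients:
1 = 145 − 8·18
1 = −8·3353 + 185·145
1 = 185·13557 − 748·3353
1 = −748·98252 + 5421·13557
1 = 5421·406565 − 22432·98252
1 = −22432·1724512 + 95149·406565
So 406565·(95149) ≡ 1 (mod 1724512), giving 406565⁻¹ ≡ 95149.
x ≡ 406565⁻¹·428773 ≡ 95149·428773 ≡ 541793 (mod 1724512).

541793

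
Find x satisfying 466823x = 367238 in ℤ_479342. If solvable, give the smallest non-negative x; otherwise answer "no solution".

90984

First find gcd(466823, 479342):
479342 = 1·466823 + 12519
466823 = 37·12519 + 3620
12519 = 3·3620 + 1659
3620 = 2·1659 + 302
1659 = 5·302 + 149
302 = 2·149 + 4
149 = 37·4 + 1
4 = 4·1 + 0
gcd = 1, so a unique solution mod 479342 exists.
Back-substitute for the Bézout coefficients:
1 = 149 − 37·4
1 = −37·302 + 75·149
1 = 75·1659 − 412·302
1 = −412·3620 + 899·1659
1 = 899·12519 − 3109·3620
1 = −3109·466823 + 115932·12519
1 = 115932·479342 − 119041·466823
So 466823·(-119041) ≡ 1 (mod 479342), giving 466823⁻¹ ≡ 360301.
x ≡ 466823⁻¹·367238 ≡ 360301·367238 ≡ 90984 (mod 479342).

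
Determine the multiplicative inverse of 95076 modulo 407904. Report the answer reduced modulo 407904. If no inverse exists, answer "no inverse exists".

Euclidean algorithm on 407904, 95076:
407904 = 4·95076 + 27600
95076 = 3·27600 + 12276
27600 = 2·12276 + 3048
12276 = 4·3048 + 84
3048 = 36·84 + 24
84 = 3·24 + 12
24 = 2·12 + 0
gcd(95076, 407904) = 12 ≠ 1, so 95076 has no multiplicative inverse modulo 407904.

no inverse exists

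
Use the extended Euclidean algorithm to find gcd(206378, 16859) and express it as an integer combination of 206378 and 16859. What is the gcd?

Repeated division:
206378 = 12×16859 + 4070
16859 = 4×4070 + 579
4070 = 7×579 + 17
579 = 34×17 + 1
17 = 17×1 + 0
gcd(206378, 16859) = 1.
Back-substituting:
1 = 579 − 34·17
1 = −34·4070 + 239·579
1 = 239·16859 − 990·4070
1 = −990·206378 + 12119·16859
So 1 = (-990)·206378 + (12119)·16859.

1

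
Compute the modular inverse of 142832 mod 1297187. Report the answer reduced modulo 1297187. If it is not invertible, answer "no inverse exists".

580125

Apply the Euclidean algorithm to 1297187 and 142832:
1297187 = 9×142832 + 11699
142832 = 12×11699 + 2444
11699 = 4×2444 + 1923
2444 = 1×1923 + 521
1923 = 3×521 + 360
521 = 1×360 + 161
360 = 2×161 + 38
161 = 4×38 + 9
38 = 4×9 + 2
9 = 4×2 + 1
2 = 2×1 + 0
Since gcd(142832, 1297187) = 1, back-substitute to write 1 as a combination:
1 = 9 − 4·2
1 = −4·38 + 17·9
1 = 17·161 − 72·38
1 = −72·360 + 161·161
1 = 161·521 − 233·360
1 = −233·1923 + 860·521
1 = 860·2444 − 1093·1923
1 = −1093·11699 + 5232·2444
1 = 5232·142832 − 63877·11699
1 = −63877·1297187 + 580125·142832
So 142832·580125 ≡ 1 (mod 1297187).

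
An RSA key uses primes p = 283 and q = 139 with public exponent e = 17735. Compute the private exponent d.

φ(n) = (p−1)(q−1) = 282·138 = 38916.
Need d with 17735·d ≡ 1 (mod 38916). Apply the extended Euclidean algorithm:
38916 = 2×17735 + 3446
17735 = 5×3446 + 505
3446 = 6×505 + 416
505 = 1×416 + 89
416 = 4×89 + 60
89 = 1×60 + 29
60 = 2×29 + 2
29 = 14×2 + 1
2 = 2×1 + 0
Back-substitute:
1 = 29 − 14·2
1 = −14·60 + 29·29
1 = 29·89 − 43·60
1 = −43·416 + 201·89
1 = 201·505 − 244·416
1 = −244·3446 + 1665·505
1 = 1665·17735 − 8569·3446
1 = −8569·38916 + 18803·17735
So 17735·18803 ≡ 1 (mod 38916), hence d = 18803.

18803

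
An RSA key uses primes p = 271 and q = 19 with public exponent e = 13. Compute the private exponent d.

φ(n) = (p−1)(q−1) = 270·18 = 4860.
Need d with 13·d ≡ 1 (mod 4860). Apply the extended Euclidean algorithm:
4860 = 373*13 + 11
13 = 1*11 + 2
11 = 5*2 + 1
2 = 2*1 + 0
Back-substitute:
1 = 11 − 5·2
1 = −5·13 + 6·11
1 = 6·4860 − 2243·13
So 13·(-2243) ≡ 1 (mod 4860), hence d ≡ -2243 ≡ 2617 (mod 4860).

2617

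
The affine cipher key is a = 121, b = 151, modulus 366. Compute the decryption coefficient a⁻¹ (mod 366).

Apply the Euclidean algorithm to 366 and 121:
366 = 3×121 + 3
121 = 40×3 + 1
3 = 3×1 + 0
gcd = 1, so the inverse exists. Back-substitute:
1 = 121 − 40·3
1 = −40·366 + 121·121
So 121·121 ≡ 1 (mod 366).

121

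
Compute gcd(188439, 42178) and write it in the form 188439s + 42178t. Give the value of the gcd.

1

Apply Euclid's algorithm to 188439 and 42178:
188439 = 4·42178 + 19727
42178 = 2·19727 + 2724
19727 = 7·2724 + 659
2724 = 4·659 + 88
659 = 7·88 + 43
88 = 2·43 + 2
43 = 21·2 + 1
2 = 2·1 + 0
gcd(188439, 42178) = 1.
Express as a combination:
1 = 43 − 21·2
1 = −21·88 + 43·43
1 = 43·659 − 322·88
1 = −322·2724 + 1331·659
1 = 1331·19727 − 9639·2724
1 = −9639·42178 + 20609·19727
1 = 20609·188439 − 92075·42178
So 1 = (20609)·188439 + (-92075)·42178.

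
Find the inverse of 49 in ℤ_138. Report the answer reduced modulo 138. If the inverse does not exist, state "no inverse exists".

Run Euclid on (138, 49):
138 = 2×49 + 40
49 = 1×40 + 9
40 = 4×9 + 4
9 = 2×4 + 1
4 = 4×1 + 0
Since gcd(49, 138) = 1, back-substitute to write 1 as a combination:
1 = 9 − 2·4
1 = −2·40 + 9·9
1 = 9·49 − 11·40
1 = −11·138 + 31·49
So 49·31 ≡ 1 (mod 138).

31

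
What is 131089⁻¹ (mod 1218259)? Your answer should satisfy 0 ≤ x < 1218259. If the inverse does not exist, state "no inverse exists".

no inverse exists

Euclidean algorithm on 1218259, 131089:
1218259 = 9*131089 + 38458
131089 = 3*38458 + 15715
38458 = 2*15715 + 7028
15715 = 2*7028 + 1659
7028 = 4*1659 + 392
1659 = 4*392 + 91
392 = 4*91 + 28
91 = 3*28 + 7
28 = 4*7 + 0
gcd(131089, 1218259) = 7 ≠ 1, so 131089 has no multiplicative inverse modulo 1218259.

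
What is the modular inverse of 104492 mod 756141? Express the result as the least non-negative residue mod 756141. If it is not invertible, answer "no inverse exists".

681773

gcd(756141, 104492) by repeated division:
756141 = 7·104492 + 24697
104492 = 4·24697 + 5704
24697 = 4·5704 + 1881
5704 = 3·1881 + 61
1881 = 30·61 + 51
61 = 1·51 + 10
51 = 5·10 + 1
10 = 10·1 + 0
The gcd is 1. Working backward:
1 = 51 − 5·10
1 = −5·61 + 6·51
1 = 6·1881 − 185·61
1 = −185·5704 + 561·1881
1 = 561·24697 − 2429·5704
1 = −2429·104492 + 10277·24697
1 = 10277·756141 − 74368·104492
Thus 104492·(-74368) ≡ 1 (mod 756141); reducing, -74368 mod 756141 = 681773.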